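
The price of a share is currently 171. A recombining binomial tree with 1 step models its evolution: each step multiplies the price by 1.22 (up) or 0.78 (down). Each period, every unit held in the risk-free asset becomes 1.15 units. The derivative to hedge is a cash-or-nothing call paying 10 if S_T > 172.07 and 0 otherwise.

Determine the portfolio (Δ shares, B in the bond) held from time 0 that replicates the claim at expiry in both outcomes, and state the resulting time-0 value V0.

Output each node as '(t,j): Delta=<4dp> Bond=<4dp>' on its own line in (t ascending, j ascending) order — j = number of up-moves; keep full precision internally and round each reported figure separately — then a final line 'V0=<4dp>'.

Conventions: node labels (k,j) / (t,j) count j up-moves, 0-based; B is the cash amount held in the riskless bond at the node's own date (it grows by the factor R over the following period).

Under the risk-neutral measure, an up-move has probability p* = (R−d)/(u−d) = 0.8409 and values discount at R = 1.15.
Terminal payoffs: V(1,0)=0.0000, V(1,1)=10.0000
  t=0,j=0: stock 171.0000 → up 208.6200 (V=10.0000), down 133.3800 (V=0.0000). Price 7.3123; hedge Δ=0.1329, bond B=-15.4150.
Check: Δ(0,0)·S0 + B(0,0) = 7.3123 = V0.

(0,0): Delta=0.1329 Bond=-15.4150
V0=7.3123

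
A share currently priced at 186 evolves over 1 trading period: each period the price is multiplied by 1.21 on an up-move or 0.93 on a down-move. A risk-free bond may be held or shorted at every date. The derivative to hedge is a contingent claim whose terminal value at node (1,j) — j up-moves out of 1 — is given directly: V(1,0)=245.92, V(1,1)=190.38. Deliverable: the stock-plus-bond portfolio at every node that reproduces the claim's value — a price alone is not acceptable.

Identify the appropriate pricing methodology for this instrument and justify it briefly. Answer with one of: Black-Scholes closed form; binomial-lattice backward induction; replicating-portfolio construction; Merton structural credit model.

framework: replicating-portfolio construction

Key observation: the deliverable is the dynamic trading strategy on the 1-step tree (spot 186, moves 1.21 and 0.93), so the valuation must go through the node-by-node replicating-portfolio solve.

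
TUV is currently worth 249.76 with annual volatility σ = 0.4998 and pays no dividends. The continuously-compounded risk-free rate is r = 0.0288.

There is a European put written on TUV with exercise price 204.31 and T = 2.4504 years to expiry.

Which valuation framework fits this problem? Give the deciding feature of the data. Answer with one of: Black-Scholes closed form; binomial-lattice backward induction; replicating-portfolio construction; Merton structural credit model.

framework: Black-Scholes closed form

Key observation: everything needed for the exact continuous-time valuation of the European put on TUV (strike 204.31) is given, and no feature rules the closed form out.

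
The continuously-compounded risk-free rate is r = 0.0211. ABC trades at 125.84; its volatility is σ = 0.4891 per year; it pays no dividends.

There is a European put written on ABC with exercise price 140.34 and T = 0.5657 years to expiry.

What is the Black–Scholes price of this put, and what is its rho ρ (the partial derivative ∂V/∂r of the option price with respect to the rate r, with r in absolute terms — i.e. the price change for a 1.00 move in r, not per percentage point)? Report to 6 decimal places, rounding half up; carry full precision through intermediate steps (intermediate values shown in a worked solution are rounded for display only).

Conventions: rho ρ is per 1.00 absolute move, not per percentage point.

price = 26.378922
ρ = -52.788126

σ√T = 0.4891·√0.5657 = 0.367867
d₁ = (ln(S/K) + (r+σ²/2)T) / (σ√T) = (ln(125.84/140.34) + (0.0211+0.4891²/2)·0.5657) / 0.367867 = (-0.109057 + 0.079599) / 0.367867 = -0.080076
d₂ = d₁ − σ√T = -0.080076 − 0.367867 = -0.447943
e^{−rT} = 0.988135
N(−d₁) = 0.531912,  N(−d₂) = 0.672903
Put price V = K·e^{−rT}·N(−d₂) − S·N(−d₁) = 93.314700 − 66.935778 = 26.378922
ρ = −K·T·e^{−rT}·N(−d₂) = -52.788126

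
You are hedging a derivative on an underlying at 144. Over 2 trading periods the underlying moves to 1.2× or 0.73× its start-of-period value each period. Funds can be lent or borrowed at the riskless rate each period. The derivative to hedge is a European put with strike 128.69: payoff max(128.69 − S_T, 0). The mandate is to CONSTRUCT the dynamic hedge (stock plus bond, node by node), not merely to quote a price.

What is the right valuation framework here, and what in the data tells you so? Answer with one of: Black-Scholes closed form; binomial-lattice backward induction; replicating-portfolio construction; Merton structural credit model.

framework: replicating-portfolio construction

Key observation: the task asks for the hedge itself — share and bond holdings at every node of the 2-period tree on spot 144 with factors 1.2/0.73 — which is exactly what the replicating-portfolio construction produces.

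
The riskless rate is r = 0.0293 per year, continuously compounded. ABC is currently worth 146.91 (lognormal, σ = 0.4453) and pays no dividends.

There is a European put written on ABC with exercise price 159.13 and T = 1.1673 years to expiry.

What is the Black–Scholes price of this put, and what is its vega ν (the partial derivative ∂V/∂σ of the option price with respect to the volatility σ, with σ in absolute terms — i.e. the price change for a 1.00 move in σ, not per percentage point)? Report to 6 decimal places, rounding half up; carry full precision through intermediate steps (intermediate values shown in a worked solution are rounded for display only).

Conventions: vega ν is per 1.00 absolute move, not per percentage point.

σ√T = 0.4453·√1.1673 = 0.481110
d₁ = (ln(S/K) + (r+σ²/2)T) / (σ√T) = (ln(146.91/159.13) + (0.0293+0.4453²/2)·1.1673) / 0.481110 = (-0.079901 + 0.149935) / 0.481110 = 0.145567
d₂ = d₁ − σ√T = 0.145567 − 0.481110 = -0.335542
e^{−rT} = 0.966376
N(−d₁) = 0.442132,  N(−d₂) = 0.631392
Put price V = K·e^{−rT}·N(−d₂) − S·N(−d₁) = 97.095129 − 64.953546 = 32.141583
φ(d₁) = (1/√(2π))·e^{−d₁²/2} = 0.394738
ν = S·φ(d₁)·√T = 62.654369

price = 32.141583
ν = 62.654369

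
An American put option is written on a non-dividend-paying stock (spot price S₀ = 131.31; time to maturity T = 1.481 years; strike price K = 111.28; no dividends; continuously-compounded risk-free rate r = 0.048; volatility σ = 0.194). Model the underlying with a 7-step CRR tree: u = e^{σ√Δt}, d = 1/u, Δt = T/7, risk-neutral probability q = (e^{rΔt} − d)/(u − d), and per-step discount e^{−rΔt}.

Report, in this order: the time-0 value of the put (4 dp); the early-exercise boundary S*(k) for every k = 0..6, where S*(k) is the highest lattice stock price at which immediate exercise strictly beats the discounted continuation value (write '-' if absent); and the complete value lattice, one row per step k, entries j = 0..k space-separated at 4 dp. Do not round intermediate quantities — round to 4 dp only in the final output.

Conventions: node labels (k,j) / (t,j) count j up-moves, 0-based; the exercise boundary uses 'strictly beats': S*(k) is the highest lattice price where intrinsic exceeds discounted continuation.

price = 2.5998
boundary = - - - - 91.8930 84.0483 91.8930
tree:
2.5998
4.5033 0.9938
7.5942 1.9009 0.2238
12.3885 3.5693 0.4860 0.0000
19.3870 6.5378 1.0555 0.0000 0.0000
27.2317 11.5626 2.2921 0.0000 0.0000 0.0000
34.4068 19.3870 4.9778 0.0000 0.0000 0.0000 0.0000
40.9694 27.2317 10.8100 0.0000 0.0000 0.0000 0.0000 0.0000

Δt=0.21157  u=1.09334  d=0.91463  q=0.53482  discount=0.98990
step 7 (expiry): payoffs max(K−S,0) = 40.9694 27.2317 10.8100 0.0000 0.0000 0.0000 0.0000 0.0000
step 6: (k=6,j=0): S=76.8732, K−S=34.4068, hold=33.2824 ⇒ V=34.4068 exercise | (k=6,j=1): S=91.8930, K−S=19.3870, hold=18.2626 ⇒ V=19.3870 exercise | (k=6,j=2): S=109.8475, K−S=1.4325, hold=4.9778 ⇒ V=4.9778 continue | (k=6,j=3): S=131.3100, K−S=0.0000, hold=0.0000 ⇒ V=0.0000 continue | (k=6,j=4): S=156.9659, K−S=0.0000, hold=0.0000 ⇒ V=0.0000 continue | (k=6,j=5): S=187.6347, K−S=0.0000, hold=0.0000 ⇒ V=0.0000 continue | (k=6,j=6): S=224.2956, K−S=0.0000, hold=0.0000 ⇒ V=0.0000 continue  boundary S*=91.8930
step 5: (k=5,j=0): S=84.0483, K−S=27.2317, hold=26.1074 ⇒ V=27.2317 exercise | (k=5,j=1): S=100.4700, K−S=10.8100, hold=11.5626 ⇒ V=11.5626 continue | (k=5,j=2): S=120.1003, K−S=0.0000, hold=2.2921 ⇒ V=2.2921 continue | (k=5,j=3): S=143.5660, K−S=0.0000, hold=0.0000 ⇒ V=0.0000 continue | (k=5,j=4): S=171.6166, K−S=0.0000, hold=0.0000 ⇒ V=0.0000 continue | (k=5,j=5): S=205.1478, K−S=0.0000, hold=0.0000 ⇒ V=0.0000 continue  boundary S*=84.0483
step 4: (k=4,j=0): S=91.8930, K−S=19.3870, hold=18.6610 ⇒ V=19.3870 exercise | (k=4,j=1): S=109.8475, K−S=1.4325, hold=6.5378 ⇒ V=6.5378 continue | (k=4,j=2): S=131.3100, K−S=0.0000, hold=1.0555 ⇒ V=1.0555 continue | (k=4,j=3): S=156.9659, K−S=0.0000, hold=0.0000 ⇒ V=0.0000 continue | (k=4,j=4): S=187.6347, K−S=0.0000, hold=0.0000 ⇒ V=0.0000 continue  boundary S*=91.8930
step 3: (k=3,j=0): S=100.4700, K−S=10.8100, hold=12.3885 ⇒ V=12.3885 continue | (k=3,j=1): S=120.1003, K−S=0.0000, hold=3.5693 ⇒ V=3.5693 continue | (k=3,j=2): S=143.5660, K−S=0.0000, hold=0.4860 ⇒ V=0.4860 continue | (k=3,j=3): S=171.6166, K−S=0.0000, hold=0.0000 ⇒ V=0.0000 continue  boundary S*=-
step 2: (k=2,j=0): S=109.8475, K−S=1.4325, hold=7.5942 ⇒ V=7.5942 continue | (k=2,j=1): S=131.3100, K−S=0.0000, hold=1.9009 ⇒ V=1.9009 continue | (k=2,j=2): S=156.9659, K−S=0.0000, hold=0.2238 ⇒ V=0.2238 continue  boundary S*=-
step 1: (k=1,j=0): S=120.1003, K−S=0.0000, hold=4.5033 ⇒ V=4.5033 continue | (k=1,j=1): S=143.5660, K−S=0.0000, hold=0.9938 ⇒ V=0.9938 continue  boundary S*=-
step 0: (k=0,j=0): S=131.3100, K−S=0.0000, hold=2.5998 ⇒ V=2.5998 continue  boundary S*=-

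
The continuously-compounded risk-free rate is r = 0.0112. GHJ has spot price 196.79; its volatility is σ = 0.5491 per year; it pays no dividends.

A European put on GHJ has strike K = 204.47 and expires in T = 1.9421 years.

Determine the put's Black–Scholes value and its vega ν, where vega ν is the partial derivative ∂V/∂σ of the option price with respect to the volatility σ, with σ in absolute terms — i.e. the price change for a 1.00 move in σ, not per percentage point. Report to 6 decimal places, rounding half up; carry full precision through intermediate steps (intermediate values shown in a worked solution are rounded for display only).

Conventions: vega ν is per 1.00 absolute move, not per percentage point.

price = 60.783939
ν = 102.505961

σ√T = 0.5491·√1.9421 = 0.765222
d₁ = (ln(S/K) + (r+σ²/2)T) / (σ√T) = (ln(196.79/204.47) + (0.0112+0.5491²/2)·1.9421) / 0.765222 = (-0.038284 + 0.314534) / 0.765222 = 0.361006
d₂ = d₁ − σ√T = 0.361006 − 0.765222 = -0.404216
e^{−rT} = 0.978483
N(−d₁) = 0.359048,  N(−d₂) = 0.656973
Put price V = K·e^{−rT}·N(−d₂) − S·N(−d₁) = 131.440903 − 70.656964 = 60.783939
φ(d₁) = (1/√(2π))·e^{−d₁²/2} = 0.373775
ν = S·φ(d₁)·√T = 102.505961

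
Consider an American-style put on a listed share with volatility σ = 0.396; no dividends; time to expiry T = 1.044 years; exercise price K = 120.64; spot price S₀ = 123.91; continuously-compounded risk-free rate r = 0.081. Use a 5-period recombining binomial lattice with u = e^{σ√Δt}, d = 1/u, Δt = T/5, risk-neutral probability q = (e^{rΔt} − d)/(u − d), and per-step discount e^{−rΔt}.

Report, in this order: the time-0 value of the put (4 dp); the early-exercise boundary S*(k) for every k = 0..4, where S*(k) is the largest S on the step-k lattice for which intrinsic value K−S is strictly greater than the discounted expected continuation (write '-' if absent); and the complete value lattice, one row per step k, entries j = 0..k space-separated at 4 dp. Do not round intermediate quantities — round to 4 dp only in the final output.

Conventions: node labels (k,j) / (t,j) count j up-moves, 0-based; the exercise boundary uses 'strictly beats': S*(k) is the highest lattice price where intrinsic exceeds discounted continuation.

Δt=0.20880  u=1.19836  d=0.83448  q=0.50176  discount=0.98323
step 5 (expiry): payoffs max(K−S,0) = 70.5009 48.6373 17.2400 0.0000 0.0000 0.0000
step 4: (k=4,j=0): S=60.0845, K−S=60.5555, hold=58.5323 ⇒ V=60.5555 exercise | (k=4,j=1): S=86.2848, K−S=34.3552, hold=32.3320 ⇒ V=34.3552 exercise | (k=4,j=2): S=123.9100, K−S=0.0000, hold=8.4456 ⇒ V=8.4456 continue | (k=4,j=3): S=177.9419, K−S=0.0000, hold=0.0000 ⇒ V=0.0000 continue | (k=4,j=4): S=255.5348, K−S=0.0000, hold=0.0000 ⇒ V=0.0000 continue  boundary S*=86.2848
step 3: (k=3,j=0): S=72.0027, K−S=48.6373, hold=46.6141 ⇒ V=48.6373 exercise | (k=3,j=1): S=103.4000, K−S=17.2400, hold=20.9967 ⇒ V=20.9967 continue | (k=3,j=2): S=148.4883, K−S=0.0000, hold=4.1374 ⇒ V=4.1374 continue | (k=3,j=3): S=213.2378, K−S=0.0000, hold=0.0000 ⇒ V=0.0000 continue  boundary S*=72.0027
step 2: (k=2,j=0): S=86.2848, K−S=34.3552, hold=34.1853 ⇒ V=34.3552 exercise | (k=2,j=1): S=123.9100, K−S=0.0000, hold=12.3271 ⇒ V=12.3271 continue | (k=2,j=2): S=177.9419, K−S=0.0000, hold=2.0268 ⇒ V=2.0268 continue  boundary S*=86.2848
step 1: (k=1,j=0): S=103.4000, K−S=17.2400, hold=22.9116 ⇒ V=22.9116 continue | (k=1,j=1): S=148.4883, K−S=0.0000, hold=7.0388 ⇒ V=7.0388 continue  boundary S*=-
step 0: (k=0,j=0): S=123.9100, K−S=0.0000, hold=14.6966 ⇒ V=14.6966 continue  boundary S*=-

price = 14.6966
boundary = - - 86.2848 72.0027 86.2848
tree:
14.6966
22.9116 7.0388
34.3552 12.3271 2.0268
48.6373 20.9967 4.1374 0.0000
60.5555 34.3552 8.4456 0.0000 0.0000
70.5009 48.6373 17.2400 0.0000 0.0000 0.0000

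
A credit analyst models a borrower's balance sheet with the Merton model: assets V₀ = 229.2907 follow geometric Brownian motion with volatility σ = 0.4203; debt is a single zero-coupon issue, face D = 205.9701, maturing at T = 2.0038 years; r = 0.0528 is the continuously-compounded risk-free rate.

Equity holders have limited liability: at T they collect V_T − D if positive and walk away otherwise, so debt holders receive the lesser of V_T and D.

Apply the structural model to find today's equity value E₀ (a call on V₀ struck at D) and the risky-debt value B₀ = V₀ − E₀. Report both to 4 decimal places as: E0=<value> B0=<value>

E0=73.4573 B0=155.8334

With assets at 229.2907 and a single debt payment of 205.9701 at 2.0038 years:
d₁ = [ln(V₀/D) + (r + σ²/2)T] / (σ√T)
   = [ln(229.2907/205.9701) + (0.0528 + 0.5·0.4203²)·2.0038] / (0.4203·√2.0038)
   = [0.107260 + 0.282788] / 0.594958 = 0.655589
d₂ = d₁ − σ√T = 0.655589 − 0.594958 = 0.060630
N(d₁) = 0.743956,  N(d₂) = 0.524173,  e^(−rT) = 0.899604
E₀ = V₀·N(d₁) − D·e^(−rT)·N(d₂)
   = 229.2907·0.743956 − 205.9701·0.899604·0.524173 = 73.457253
B₀ = V₀ − E₀ = 229.2907 − 73.457253 = 155.833447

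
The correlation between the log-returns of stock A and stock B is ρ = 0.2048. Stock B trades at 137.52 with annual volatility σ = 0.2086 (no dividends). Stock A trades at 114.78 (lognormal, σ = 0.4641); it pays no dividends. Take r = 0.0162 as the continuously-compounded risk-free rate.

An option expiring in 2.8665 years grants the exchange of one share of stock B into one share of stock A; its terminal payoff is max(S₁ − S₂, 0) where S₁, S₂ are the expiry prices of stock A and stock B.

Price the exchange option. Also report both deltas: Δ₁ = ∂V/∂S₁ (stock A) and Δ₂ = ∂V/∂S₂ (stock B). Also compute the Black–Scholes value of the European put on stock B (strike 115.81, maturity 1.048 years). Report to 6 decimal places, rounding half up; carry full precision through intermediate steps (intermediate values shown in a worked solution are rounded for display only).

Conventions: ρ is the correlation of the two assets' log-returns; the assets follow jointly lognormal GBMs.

σ_eff = √(σ₁² + σ₂² − 2ρσ₁σ₂) = √(0.4641² + 0.2086² − 2·0.2048·0.4641·0.2086) = 0.468240
d₁ = (ln(S₁/S₂) + (q₂ − q₁ + σ_eff²/2)T) / (σ_eff√T) = (ln(114.78/137.52) + (0.0 − 0.0 + 0.109624)·2.8665) / 0.792765 = 0.168381
d₂ = d₁ − σ_eff√T = 0.168381 − 0.792765 = -0.624385
N(d₁) = 0.566858,  N(d₂) = 0.266187
V = S₁·e^{−q₁T}·N(d₁) − S₂·e^{−q₂T}·N(d₂) = 65.063971 − 36.606103 = 28.457868
Δ₁ = e^{−q₁T}·N(d₁) = 0.566858;  Δ₂ = −e^{−q₂T}·N(d₂) = -0.266187
[vanilla: stock B put K=115.81]
σ√T = 0.2086·√1.048 = 0.213548
d₁ = (ln(S/K) + (r+σ²/2)T) / (σ√T) = (ln(137.52/115.81) + (0.0162+0.2086²/2)·1.048) / 0.213548 = (0.171818 + 0.039779) / 0.213548 = 0.990867
d₂ = d₁ − σ√T = 0.990867 − 0.213548 = 0.777319
e^{−rT} = 0.983166
N(−d₁) = 0.160875,  N(−d₂) = 0.218485
price = K·e^{−rT}·N(−d₂) − S·N(−d₁) = 24.876823 − 22.123571 = 2.753252

exchange price = 28.457868
Δ1 = 0.566858
Δ2 = -0.266187
price(stock B put K=115.81) = 2.753252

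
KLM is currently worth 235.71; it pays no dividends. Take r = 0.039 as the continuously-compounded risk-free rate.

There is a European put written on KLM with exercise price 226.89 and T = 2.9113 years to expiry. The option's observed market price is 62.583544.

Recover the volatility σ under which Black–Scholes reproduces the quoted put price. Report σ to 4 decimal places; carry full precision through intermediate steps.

At σ = 0.5431 the Black–Scholes value reproduces the quote:
σ√T = 0.5431·√2.9113 = 0.926666
d₁ = (ln(S/K) + (r+σ²/2)T) / (σ√T) = (ln(235.71/226.89) + (0.039+0.5431²/2)·2.9113) / 0.926666 = (0.038137 + 0.542896) / 0.926666 = 0.627014
d₂ = d₁ − σ√T = 0.627014 − 0.926666 = -0.299652
e^{−rT} = 0.892668
N(−d₁) = 0.265325,  N(−d₂) = 0.617779
V = K·e^{−rT}·N(−d₂) − S·N(−d₁) = 125.123303 − 62.539760 = 62.583544 (the observed quote) — the price is monotone increasing in volatility, hence this σ is the only solution

sigma = 0.5431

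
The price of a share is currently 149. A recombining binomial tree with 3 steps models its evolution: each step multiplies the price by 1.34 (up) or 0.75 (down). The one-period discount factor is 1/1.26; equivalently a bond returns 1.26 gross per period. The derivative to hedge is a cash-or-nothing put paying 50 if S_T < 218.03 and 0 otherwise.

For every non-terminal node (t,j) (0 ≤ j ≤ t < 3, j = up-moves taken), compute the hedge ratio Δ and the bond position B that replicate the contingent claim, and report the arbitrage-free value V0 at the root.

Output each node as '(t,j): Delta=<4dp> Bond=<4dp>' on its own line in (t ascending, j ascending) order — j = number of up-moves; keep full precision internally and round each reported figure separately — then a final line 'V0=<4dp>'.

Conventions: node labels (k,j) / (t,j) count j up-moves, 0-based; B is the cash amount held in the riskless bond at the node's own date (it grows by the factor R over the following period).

Since d<R<u, set p* = (R−d)/(u−d) = 0.8644; price each node as the discounted p*-expectation of its children.
At maturity the claim pays: V(3,0)=50.0000, V(3,1)=50.0000, V(3,2)=50.0000, V(3,3)=0.0000
  t=2,j=0: stock 83.8125 → up 112.3088 (V=50.0000), down 62.8594 (V=50.0000). Price 39.6825; hedge Δ=0.0000, bond B=39.6825.
  t=2,j=1: stock 149.7450 → up 200.6583 (V=50.0000), down 112.3088 (V=50.0000). Price 39.6825; hedge Δ=0.0000, bond B=39.6825.
  t=2,j=2: stock 267.5444 → up 358.5095 (V=0.0000), down 200.6583 (V=50.0000). Price 5.3807; hedge Δ=-0.3168, bond B=90.1264.
  t=1,j=0: stock 111.7500 → up 149.7450 (V=39.6825), down 83.8125 (V=39.6825). Price 31.4941; hedge Δ=0.0000, bond B=31.4941.
  t=1,j=1: stock 199.6600 → up 267.5444 (V=5.3807), down 149.7450 (V=39.6825). Price 7.9617; hedge Δ=-0.2912, bond B=66.1005.
  t=0,j=0: stock 149.0000 → up 199.6600 (V=7.9617), down 111.7500 (V=31.4941). Price 8.8512; hedge Δ=-0.2677, bond B=48.7366.
As a check, the time-0 holding Δ(0,0)·S0 + B(0,0) comes to 8.8512 — exactly V0.

(0,0): Delta=-0.2677 Bond=48.7366
(1,0): Delta=0.0000 Bond=31.4941
(1,1): Delta=-0.2912 Bond=66.1005
(2,0): Delta=0.0000 Bond=39.6825
(2,1): Delta=0.0000 Bond=39.6825
(2,2): Delta=-0.3168 Bond=90.1264
V0=8.8512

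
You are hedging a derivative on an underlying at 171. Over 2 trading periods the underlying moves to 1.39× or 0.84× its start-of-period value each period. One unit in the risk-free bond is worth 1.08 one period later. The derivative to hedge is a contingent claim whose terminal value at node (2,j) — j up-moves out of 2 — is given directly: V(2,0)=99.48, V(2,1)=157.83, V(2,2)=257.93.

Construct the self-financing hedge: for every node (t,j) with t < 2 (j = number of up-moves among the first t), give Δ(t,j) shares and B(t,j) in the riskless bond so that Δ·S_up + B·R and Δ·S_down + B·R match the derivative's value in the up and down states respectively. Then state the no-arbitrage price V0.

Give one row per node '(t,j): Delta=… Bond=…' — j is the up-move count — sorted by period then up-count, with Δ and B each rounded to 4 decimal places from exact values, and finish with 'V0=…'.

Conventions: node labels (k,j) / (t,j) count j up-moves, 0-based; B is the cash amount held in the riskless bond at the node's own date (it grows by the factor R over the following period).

Arbitrage-free pricing uses the up-move probability p* = (R−d)/(u−d) = 0.4364, discounting each step at R = 1.08.
Expiry values: V(2,0)=99.4800, V(2,1)=157.8300, V(2,2)=257.9300
  t=1,j=0: stock 143.6400 → up 199.6596 (V=157.8300), down 120.6576 (V=99.4800). Price 115.6869; hedge Δ=0.7386, bond B=9.5960.
  t=1,j=1: stock 237.6900 → up 330.3891 (V=257.9300), down 199.6596 (V=157.8300). Price 186.5833; hedge Δ=0.7657, bond B=4.5833.
  t=0,j=0: stock 171.0000 → up 237.6900 (V=186.5833), down 143.6400 (V=115.6869). Price 135.7625; hedge Δ=0.7538, bond B=6.8598.
As a check, the time-0 holding Δ(0,0)·S0 + B(0,0) comes to 135.7625 — exactly V0.

(0,0): Delta=0.7538 Bond=6.8598
(1,0): Delta=0.7386 Bond=9.5960
(1,1): Delta=0.7657 Bond=4.5833
V0=135.7625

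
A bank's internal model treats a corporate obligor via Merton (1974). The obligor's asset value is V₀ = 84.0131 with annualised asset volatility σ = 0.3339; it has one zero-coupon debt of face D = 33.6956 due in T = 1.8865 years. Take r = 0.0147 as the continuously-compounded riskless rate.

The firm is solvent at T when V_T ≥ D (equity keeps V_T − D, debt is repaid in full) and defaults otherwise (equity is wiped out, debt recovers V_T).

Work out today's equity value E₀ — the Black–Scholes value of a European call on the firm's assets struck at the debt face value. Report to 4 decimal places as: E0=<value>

E0=51.4127

Apply the equity-as-call identities (strike 33.6956, horizon 1.8865 years):
d₁ = [ln(V₀/D) + (r + σ²/2)T] / (σ√T)
   = [ln(84.0131/33.6956) + (0.0147 + 0.5·0.3339²)·1.8865] / (0.3339·√1.8865)
   = [0.913605 + 0.132894] / 0.458611 = 2.281887
d₂ = d₁ − σ√T = 2.281887 − 0.458611 = 1.823275
N(d₁) = 0.988752,  N(d₂) = 0.965869,  e^(−rT) = 0.972649
E₀ = V₀·N(d₁) − D·e^(−rT)·N(d₂)
   = 84.0131·0.988752 − 33.6956·0.972649·0.965869 = 51.412718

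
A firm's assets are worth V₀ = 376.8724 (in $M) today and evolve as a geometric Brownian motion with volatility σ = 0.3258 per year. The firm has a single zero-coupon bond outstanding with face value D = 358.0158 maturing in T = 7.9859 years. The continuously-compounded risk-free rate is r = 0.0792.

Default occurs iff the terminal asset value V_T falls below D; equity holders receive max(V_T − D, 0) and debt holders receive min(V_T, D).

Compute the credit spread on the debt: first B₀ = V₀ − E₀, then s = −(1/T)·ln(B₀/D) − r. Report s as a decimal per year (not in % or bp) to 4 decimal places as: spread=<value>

Work the structural quantities from V₀ = 376.8724 against face 358.0158:
d₁ = [ln(V₀/D) + (r + σ²/2)T] / (σ√T)
   = [ln(376.8724/358.0158) + (0.0792 + 0.5·0.3258²)·7.9859] / (0.3258·√7.9859)
   = [0.051330 + 1.056318] / 0.920689 = 1.203063
d₂ = d₁ − σ√T = 1.203063 − 0.920689 = 0.282374
N(d₁) = 0.885524,  N(d₂) = 0.611172,  e^(−rT) = 0.531271
E₀ = V₀·N(d₁) − D·e^(−rT)·N(d₂)
   = 376.8724·0.885524 − 358.0158·0.531271·0.611172 = 217.482676
B₀ = V₀ − E₀ = 376.8724 − 217.482676 = 159.389724
spread = −(1/T)·ln(B₀/D) − r = −(1/7.9859)·ln(159.389724/358.0158) − 0.0792 = 0.02213170

spread=0.0221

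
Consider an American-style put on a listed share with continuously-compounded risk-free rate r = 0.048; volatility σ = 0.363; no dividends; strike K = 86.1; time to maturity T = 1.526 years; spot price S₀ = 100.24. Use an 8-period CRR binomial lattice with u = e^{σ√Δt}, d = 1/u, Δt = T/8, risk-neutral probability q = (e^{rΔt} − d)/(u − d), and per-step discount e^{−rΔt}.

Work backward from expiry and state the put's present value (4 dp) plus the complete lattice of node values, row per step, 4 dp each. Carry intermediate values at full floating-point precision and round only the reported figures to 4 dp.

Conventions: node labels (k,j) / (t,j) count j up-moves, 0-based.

params: Δt=0.19075 u=1.17180 d=0.85339 q=0.48934 e^(-rΔt)=0.99089
t_8 payoffs: 57.9021 47.3811 32.9346 13.0980 0.0000 0.0000 0.0000 0.0000 0.0000
k=7: node(7,0) S=33.0423 payoff=53.0577 vs cont=52.2730 → 53.0577 [stop]  node(7,1) S=45.3707 payoff=40.7293 vs cont=39.9445 → 40.7293 [stop]  node(7,2) S=62.2991 payoff=23.8009 vs cont=23.0161 → 23.8009 [stop]  node(7,3) S=85.5437 payoff=0.5563 vs cont=6.6277 → 6.6277 [wait]  node(7,4) S=117.4611 payoff=0.0000 vs cont=0.0000 → 0.0000 [wait]  node(7,5) S=161.2873 payoff=0.0000 vs cont=0.0000 → 0.0000 [wait]  node(7,6) S=221.4656 payoff=0.0000 vs cont=0.0000 → 0.0000 [wait]  node(7,7) S=304.0972 payoff=0.0000 vs cont=0.0000 → 0.0000 [wait]
k=6: node(6,0) S=38.7189 payoff=47.3811 vs cont=46.5964 → 47.3811 [stop]  node(6,1) S=53.1654 payoff=32.9346 vs cont=32.1499 → 32.9346 [stop]  node(6,2) S=73.0020 payoff=13.0980 vs cont=15.2571 → 15.2571 [wait]  node(6,3) S=100.2400 payoff=0.0000 vs cont=3.3537 → 3.3537 [wait]  node(6,4) S=137.6408 payoff=0.0000 vs cont=0.0000 → 0.0000 [wait]  node(6,5) S=188.9963 payoff=0.0000 vs cont=0.0000 → 0.0000 [wait]  node(6,6) S=259.5132 payoff=0.0000 vs cont=0.0000 → 0.0000 [wait]
k=5: node(5,0) S=45.3707 payoff=40.7293 vs cont=39.9445 → 40.7293 [stop]  node(5,1) S=62.2991 payoff=23.8009 vs cont=24.0631 → 24.0631 [wait]  node(5,2) S=85.5437 payoff=0.5563 vs cont=9.3464 → 9.3464 [wait]  node(5,3) S=117.4611 payoff=0.0000 vs cont=1.6970 → 1.6970 [wait]  node(5,4) S=161.2873 payoff=0.0000 vs cont=0.0000 → 0.0000 [wait]  node(5,5) S=221.4656 payoff=0.0000 vs cont=0.0000 → 0.0000 [wait]
k=4: node(4,0) S=53.1654 payoff=32.9346 vs cont=32.2770 → 32.9346 [stop]  node(4,1) S=73.0020 payoff=13.0980 vs cont=16.7080 → 16.7080 [wait]  node(4,2) S=100.2400 payoff=0.0000 vs cont=5.5522 → 5.5522 [wait]  node(4,3) S=137.6408 payoff=0.0000 vs cont=0.8587 → 0.8587 [wait]  node(4,4) S=188.9963 payoff=0.0000 vs cont=0.0000 → 0.0000 [wait]
k=3: node(3,0) S=62.2991 payoff=23.8009 vs cont=24.7666 → 24.7666 [wait]  node(3,1) S=85.5437 payoff=0.5563 vs cont=11.1465 → 11.1465 [wait]  node(3,2) S=117.4611 payoff=0.0000 vs cont=3.2258 → 3.2258 [wait]  node(3,3) S=161.2873 payoff=0.0000 vs cont=0.4345 → 0.4345 [wait]
k=2: node(2,0) S=73.0020 payoff=13.0980 vs cont=17.9368 → 17.9368 [wait]  node(2,1) S=100.2400 payoff=0.0000 vs cont=7.2044 → 7.2044 [wait]  node(2,2) S=137.6408 payoff=0.0000 vs cont=1.8430 → 1.8430 [wait]
k=1: node(1,0) S=85.5437 payoff=0.5563 vs cont=12.5695 → 12.5695 [wait]  node(1,1) S=117.4611 payoff=0.0000 vs cont=4.5391 → 4.5391 [wait]
k=0: node(0,0) S=100.2400 payoff=0.0000 vs cont=8.5612 → 8.5612 [wait]

price = 8.5612
tree:
8.5612
12.5695 4.5391
17.9368 7.2044 1.8430
24.7666 11.1465 3.2258 0.4345
32.9346 16.7080 5.5522 0.8587 0.0000
40.7293 24.0631 9.3464 1.6970 0.0000 0.0000
47.3811 32.9346 15.2571 3.3537 0.0000 0.0000 0.0000
53.0577 40.7293 23.8009 6.6277 0.0000 0.0000 0.0000 0.0000
57.9021 47.3811 32.9346 13.0980 0.0000 0.0000 0.0000 0.0000 0.0000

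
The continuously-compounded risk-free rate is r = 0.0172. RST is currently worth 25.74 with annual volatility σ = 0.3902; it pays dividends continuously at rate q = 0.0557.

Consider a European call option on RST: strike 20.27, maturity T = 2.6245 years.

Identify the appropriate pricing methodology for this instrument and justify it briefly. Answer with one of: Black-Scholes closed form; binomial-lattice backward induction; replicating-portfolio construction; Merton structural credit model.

Key observation: the instrument is a plain European call (strike 20.27) on a lognormal asset; the exact continuous-time formula applies directly.

framework: Black-Scholes closed form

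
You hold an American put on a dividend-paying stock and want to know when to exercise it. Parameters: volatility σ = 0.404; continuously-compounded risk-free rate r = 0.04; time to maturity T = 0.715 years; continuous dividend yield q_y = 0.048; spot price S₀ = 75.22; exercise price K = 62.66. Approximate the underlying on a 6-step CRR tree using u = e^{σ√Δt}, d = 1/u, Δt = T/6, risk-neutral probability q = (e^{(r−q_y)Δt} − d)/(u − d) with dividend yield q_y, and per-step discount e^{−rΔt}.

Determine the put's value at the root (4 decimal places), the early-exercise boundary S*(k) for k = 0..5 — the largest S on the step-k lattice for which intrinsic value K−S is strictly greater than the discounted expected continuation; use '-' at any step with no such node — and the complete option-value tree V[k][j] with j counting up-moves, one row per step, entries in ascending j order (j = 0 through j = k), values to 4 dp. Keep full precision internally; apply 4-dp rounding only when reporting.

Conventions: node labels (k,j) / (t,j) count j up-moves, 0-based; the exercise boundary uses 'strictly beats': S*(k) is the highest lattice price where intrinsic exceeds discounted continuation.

params: Δt=0.11917 u=1.14966 d=0.86983 q=0.46179 e^(-rΔt)=0.99524
t_6 payoffs: 30.0819 19.6012 5.7488 0.0000 0.0000 0.0000 0.0000
t_5: node(5,0) S=37.4536 payoff=25.2064 vs cont=25.1221 → 25.2064 [stop]  node(5,1) S=49.5028 payoff=13.1572 vs cont=13.1416 → 13.1572 [stop]  node(5,2) S=65.4283 payoff=0.0000 vs cont=3.0794 → 3.0794 [wait]  node(5,3) S=86.4771 payoff=0.0000 vs cont=0.0000 → 0.0000 [wait]  node(5,4) S=114.2976 payoff=0.0000 vs cont=0.0000 → 0.0000 [wait]  node(5,5) S=151.0683 payoff=0.0000 vs cont=0.0000 → 0.0000 [wait]  ⇒ S*(5)=49.5028
t_4: node(4,0) S=43.0588 payoff=19.6012 vs cont=19.5489 → 19.6012 [stop]  node(4,1) S=56.9112 payoff=5.7488 vs cont=8.4630 → 8.4630 [wait]  node(4,2) S=75.2200 payoff=0.0000 vs cont=1.6495 → 1.6495 [wait]  node(4,3) S=99.4190 payoff=0.0000 vs cont=0.0000 → 0.0000 [wait]  node(4,4) S=131.4030 payoff=0.0000 vs cont=0.0000 → 0.0000 [wait]  ⇒ S*(4)=43.0588
t_3: node(3,0) S=49.5028 payoff=13.1572 vs cont=14.3890 → 14.3890 [wait]  node(3,1) S=65.4283 payoff=0.0000 vs cont=5.2913 → 5.2913 [wait]  node(3,2) S=86.4771 payoff=0.0000 vs cont=0.8836 → 0.8836 [wait]  node(3,3) S=114.2976 payoff=0.0000 vs cont=0.0000 → 0.0000 [wait]  ⇒ S*(3)=-
t_2: node(2,0) S=56.9112 payoff=5.7488 vs cont=10.1394 → 10.1394 [wait]  node(2,1) S=75.2200 payoff=0.0000 vs cont=3.2404 → 3.2404 [wait]  node(2,2) S=99.4190 payoff=0.0000 vs cont=0.4733 → 0.4733 [wait]  ⇒ S*(2)=-
t_1: node(1,0) S=65.4283 payoff=0.0000 vs cont=6.9205 → 6.9205 [wait]  node(1,1) S=86.4771 payoff=0.0000 vs cont=1.9533 → 1.9533 [wait]  ⇒ S*(1)=-
t_0: node(0,0) S=75.2200 payoff=0.0000 vs cont=4.6047 → 4.6047 [wait]  ⇒ S*(0)=-

price = 4.6047
boundary = - - - - 43.0588 49.5028
tree:
4.6047
6.9205 1.9533
10.1394 3.2404 0.4733
14.3890 5.2913 0.8836 0.0000
19.6012 8.4630 1.6495 0.0000 0.0000
25.2064 13.1572 3.0794 0.0000 0.0000 0.0000
30.0819 19.6012 5.7488 0.0000 0.0000 0.0000 0.0000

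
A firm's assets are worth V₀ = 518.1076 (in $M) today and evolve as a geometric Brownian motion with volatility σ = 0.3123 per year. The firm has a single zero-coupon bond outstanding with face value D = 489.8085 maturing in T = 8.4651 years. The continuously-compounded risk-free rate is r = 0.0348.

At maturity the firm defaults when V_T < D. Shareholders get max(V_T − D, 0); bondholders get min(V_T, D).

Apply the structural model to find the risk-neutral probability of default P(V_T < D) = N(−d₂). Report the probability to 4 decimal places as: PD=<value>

Apply the equity-as-call identities (strike 489.8085, horizon 8.4651 years):
d₁ = [ln(V₀/D) + (r + σ²/2)T] / (σ√T)
   = [ln(518.1076/489.8085) + (0.0348 + 0.5·0.3123²)·8.4651] / (0.3123·√8.4651)
   = [0.056168 + 0.707392] / 0.908632 = 0.840340
d₂ = d₁ − σ√T = 0.840340 − 0.908632 = -0.068292
risk-neutral PD = N(−d₂) = N(0.068292) = 0.527223

PD=0.5272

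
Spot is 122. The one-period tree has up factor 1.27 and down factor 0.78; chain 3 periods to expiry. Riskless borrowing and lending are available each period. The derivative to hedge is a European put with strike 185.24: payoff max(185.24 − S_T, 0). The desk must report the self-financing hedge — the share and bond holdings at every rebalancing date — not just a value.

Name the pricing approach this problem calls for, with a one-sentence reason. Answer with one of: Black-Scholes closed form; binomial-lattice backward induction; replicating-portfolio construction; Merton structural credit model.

framework: replicating-portfolio construction

Key observation: the deliverable is the dynamic trading strategy on the 3-step tree (spot 122, moves 1.27 and 0.78), so the valuation must go through the node-by-node replicating-portfolio solve.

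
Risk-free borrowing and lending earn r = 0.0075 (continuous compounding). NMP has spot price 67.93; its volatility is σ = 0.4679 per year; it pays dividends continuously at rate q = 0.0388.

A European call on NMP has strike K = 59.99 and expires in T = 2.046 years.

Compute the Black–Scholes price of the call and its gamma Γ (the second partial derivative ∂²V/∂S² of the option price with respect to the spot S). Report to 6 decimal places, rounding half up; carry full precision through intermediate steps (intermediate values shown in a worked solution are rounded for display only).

σ√T = 0.4679·√2.046 = 0.669277
d₁ = (ln(S/K) + (r−q+σ²/2)T) / (σ√T) = (ln(67.93/59.99) + (0.0075−0.0388+0.4679²/2)·2.046) / 0.669277 = (0.124300 + 0.159926) / 0.669277 = 0.424676
d₂ = d₁ − σ√T = 0.424676 − 0.669277 = -0.244601
e^{−rT} = 0.984772
e^{−qT} = 0.923684
N(d₁) = 0.664464,  N(d₂) = 0.403383
Call price V = S·e^{−qT}·N(d₁) − K·e^{−rT}·N(d₂) = 41.692354 − 23.830433 = 17.861921
φ(d₁) = (1/√(2π))·e^{−d₁²/2} = 0.364542
Γ = e^{−qT}·φ(d₁) / (S·σ·√T) = 0.007406

price = 17.861921
Γ = 0.007406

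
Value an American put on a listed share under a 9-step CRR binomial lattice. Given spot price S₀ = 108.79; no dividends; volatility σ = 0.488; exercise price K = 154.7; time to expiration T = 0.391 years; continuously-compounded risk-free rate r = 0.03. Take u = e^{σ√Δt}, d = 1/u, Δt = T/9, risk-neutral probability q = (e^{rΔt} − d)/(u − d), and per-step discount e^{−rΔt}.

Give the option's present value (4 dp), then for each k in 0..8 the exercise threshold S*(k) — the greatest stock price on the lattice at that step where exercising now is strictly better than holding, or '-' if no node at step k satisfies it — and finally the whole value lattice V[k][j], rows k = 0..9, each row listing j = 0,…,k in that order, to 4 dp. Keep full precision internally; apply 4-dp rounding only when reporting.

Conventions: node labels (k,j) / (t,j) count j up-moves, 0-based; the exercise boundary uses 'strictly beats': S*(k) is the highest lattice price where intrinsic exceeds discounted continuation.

price = 47.4034
boundary = - - 88.7647 98.2685 88.7647 98.2685 108.7900 120.4380 133.3331
tree:
47.4034
56.6349 37.5708
65.9353 46.7529 27.7649
74.5201 56.4315 36.4362 18.4835
82.2746 65.9353 46.2025 25.9968 10.4265
89.2791 74.5201 56.4315 35.2905 16.0391 4.3986
95.6062 82.2746 65.9353 45.9100 23.9273 7.5709 0.9875
101.3213 89.2791 74.5201 56.4315 34.2620 12.8408 1.9052 0.0000
106.4838 95.6062 82.2746 65.9353 45.9100 21.3669 3.6756 0.0000 0.0000
111.1469 101.3213 89.2791 74.5201 56.4315 34.2620 7.0912 0.0000 0.0000 0.0000

Δt=0.04344, u=1.10707, d=0.90329, q=0.48099, disc=e^(-rΔt)=0.99870
k=9 terminal: V=max(K-S,0) → 111.1469 101.3213 89.2791 74.5201 56.4315 34.2620 7.0912 0.0000 0.0000 0.0000
k=8: j=0 S=48.2162 intr=106.4838 cont=106.2823 V=106.4838[EX]; j=1 S=59.0938 intr=95.6062 cont=95.4047 V=95.6062[EX]; j=2 S=72.4254 intr=82.2746 cont=82.0731 V=82.2746[EX]; j=3 S=88.7647 intr=65.9353 cont=65.7339 V=65.9353[EX]; j=4 S=108.7900 intr=45.9100 cont=45.7085 V=45.9100[EX]; j=5 S=133.3331 intr=21.3669 cont=21.1654 V=21.3669[EX]; j=6 S=163.4131 intr=0.0000 cont=3.6756 V=3.6756[hold]; j=7 S=200.2792 intr=0.0000 cont=0.0000 V=0.0000[hold]; j=8 S=245.4622 intr=0.0000 cont=0.0000 V=0.0000[hold]  S*(8)=133.3331
k=7: j=0 S=53.3787 intr=101.3213 cont=101.1198 V=101.3213[EX]; j=1 S=65.4209 intr=89.2791 cont=89.0776 V=89.2791[EX]; j=2 S=80.1799 intr=74.5201 cont=74.3186 V=74.5201[EX]; j=3 S=98.2685 intr=56.4315 cont=56.2300 V=56.4315[EX]; j=4 S=120.4380 intr=34.2620 cont=34.0605 V=34.2620[EX]; j=5 S=147.6088 intr=7.0912 cont=12.8408 V=12.8408[hold]; j=6 S=180.9095 intr=0.0000 cont=1.9052 V=1.9052[hold]; j=7 S=221.7227 intr=0.0000 cont=0.0000 V=0.0000[hold]  S*(7)=120.4380
k=6: j=0 S=59.0938 intr=95.6062 cont=95.4047 V=95.6062[EX]; j=1 S=72.4254 intr=82.2746 cont=82.0731 V=82.2746[EX]; j=2 S=88.7647 intr=65.9353 cont=65.7339 V=65.9353[EX]; j=3 S=108.7900 intr=45.9100 cont=45.7085 V=45.9100[EX]; j=4 S=133.3331 intr=21.3669 cont=23.9273 V=23.9273[hold]; j=5 S=163.4131 intr=0.0000 cont=7.5709 V=7.5709[hold]; j=6 S=200.2792 intr=0.0000 cont=0.9875 V=0.9875[hold]  S*(6)=108.7900
k=5: j=0 S=65.4209 intr=89.2791 cont=89.0776 V=89.2791[EX]; j=1 S=80.1799 intr=74.5201 cont=74.3186 V=74.5201[EX]; j=2 S=98.2685 intr=56.4315 cont=56.2300 V=56.4315[EX]; j=3 S=120.4380 intr=34.2620 cont=35.2905 V=35.2905[hold]; j=4 S=147.6088 intr=7.0912 cont=16.0391 V=16.0391[hold]; j=5 S=180.9095 intr=0.0000 cont=4.3986 V=4.3986[hold]  S*(5)=98.2685
k=4: j=0 S=72.4254 intr=82.2746 cont=82.0731 V=82.2746[EX]; j=1 S=88.7647 intr=65.9353 cont=65.7339 V=65.9353[EX]; j=2 S=108.7900 intr=45.9100 cont=46.2025 V=46.2025[hold]; j=3 S=133.3331 intr=21.3669 cont=25.9968 V=25.9968[hold]; j=4 S=163.4131 intr=0.0000 cont=10.4265 V=10.4265[hold]  S*(4)=88.7647
k=3: j=0 S=80.1799 intr=74.5201 cont=74.3186 V=74.5201[EX]; j=1 S=98.2685 intr=56.4315 cont=56.3705 V=56.4315[EX]; j=2 S=120.4380 intr=34.2620 cont=36.4362 V=36.4362[hold]; j=3 S=147.6088 intr=7.0912 cont=18.4835 V=18.4835[hold]  S*(3)=98.2685
k=2: j=0 S=88.7647 intr=65.9353 cont=65.7339 V=65.9353[EX]; j=1 S=108.7900 intr=45.9100 cont=46.7529 V=46.7529[hold]; j=2 S=133.3331 intr=21.3669 cont=27.7649 V=27.7649[hold]  S*(2)=88.7647
k=1: j=0 S=98.2685 intr=56.4315 cont=56.6349 V=56.6349[hold]; j=1 S=120.4380 intr=34.2620 cont=37.5708 V=37.5708[hold]  S*(1)=-
k=0: j=0 S=108.7900 intr=45.9100 cont=47.4034 V=47.4034[hold]  S*(0)=-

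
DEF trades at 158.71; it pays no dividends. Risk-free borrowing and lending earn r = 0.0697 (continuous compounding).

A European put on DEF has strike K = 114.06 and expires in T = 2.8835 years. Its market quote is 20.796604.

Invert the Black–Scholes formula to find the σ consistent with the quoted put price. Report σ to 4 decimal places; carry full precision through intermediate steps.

sigma = 0.5780

At σ = 0.5780 the Black–Scholes value reproduces the quote:
σ√T = 0.578·√2.8835 = 0.981494
d₁ = (ln(S/K) + (r+σ²/2)T) / (σ√T) = (ln(158.71/114.06) + (0.0697+0.578²/2)·2.8835) / 0.981494 = (0.330354 + 0.682646) / 0.981494 = 1.032099
d₂ = d₁ − σ√T = 1.032099 − 0.981494 = 0.050605
e^{−rT} = 0.817929
N(−d₁) = 0.151013,  N(−d₂) = 0.479820
V = K·e^{−rT}·N(−d₂) − S·N(−d₁) = 44.763849 − 23.967245 = 20.796604 (the quoted price), and the Black–Scholes price is strictly increasing in σ, so σ is unique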